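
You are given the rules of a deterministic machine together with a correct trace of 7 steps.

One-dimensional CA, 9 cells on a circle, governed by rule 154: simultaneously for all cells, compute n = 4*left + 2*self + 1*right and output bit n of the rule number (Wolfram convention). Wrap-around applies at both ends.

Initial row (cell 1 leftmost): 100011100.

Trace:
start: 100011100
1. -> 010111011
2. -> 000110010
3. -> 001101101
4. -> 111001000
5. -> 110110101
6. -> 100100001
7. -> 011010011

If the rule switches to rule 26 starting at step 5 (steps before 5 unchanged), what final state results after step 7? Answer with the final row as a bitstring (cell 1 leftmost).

010010010

(re-executing steps 5..7 under rule 26; state before step 5: 111001000)
5. -> 100110101
6. -> 011100001
7. -> 010010010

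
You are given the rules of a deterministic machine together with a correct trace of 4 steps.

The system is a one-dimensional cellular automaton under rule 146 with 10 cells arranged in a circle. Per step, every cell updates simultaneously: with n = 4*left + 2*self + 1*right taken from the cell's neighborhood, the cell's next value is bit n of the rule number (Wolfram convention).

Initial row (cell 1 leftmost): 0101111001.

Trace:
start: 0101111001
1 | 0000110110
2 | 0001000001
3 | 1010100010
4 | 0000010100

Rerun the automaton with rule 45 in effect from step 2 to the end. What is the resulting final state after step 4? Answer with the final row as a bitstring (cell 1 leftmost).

1001000010

(re-executing steps 2..4 under rule 45; state before step 2: 0000110110)
2 | 1110101100
3 | 1001111000
4 | 1001000010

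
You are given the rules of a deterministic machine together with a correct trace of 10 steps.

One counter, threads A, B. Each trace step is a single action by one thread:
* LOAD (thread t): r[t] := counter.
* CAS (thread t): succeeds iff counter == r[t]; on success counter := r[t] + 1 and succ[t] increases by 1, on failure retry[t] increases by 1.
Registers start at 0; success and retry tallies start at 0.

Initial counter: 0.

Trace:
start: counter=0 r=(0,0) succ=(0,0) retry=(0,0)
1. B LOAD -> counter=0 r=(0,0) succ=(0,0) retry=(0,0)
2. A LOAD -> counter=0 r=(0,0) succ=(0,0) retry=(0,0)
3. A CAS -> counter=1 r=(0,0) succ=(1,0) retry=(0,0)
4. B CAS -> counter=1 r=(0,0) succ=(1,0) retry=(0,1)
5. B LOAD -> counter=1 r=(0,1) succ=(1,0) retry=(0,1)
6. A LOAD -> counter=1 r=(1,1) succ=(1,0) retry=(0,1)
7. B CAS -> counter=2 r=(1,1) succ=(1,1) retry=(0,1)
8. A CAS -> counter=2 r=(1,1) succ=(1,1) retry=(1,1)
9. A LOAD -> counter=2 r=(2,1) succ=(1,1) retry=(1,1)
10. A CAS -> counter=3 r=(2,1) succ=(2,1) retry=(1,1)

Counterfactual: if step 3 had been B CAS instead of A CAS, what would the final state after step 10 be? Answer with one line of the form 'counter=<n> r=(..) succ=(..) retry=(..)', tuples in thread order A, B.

counter=3 r=(2,1) succ=(1,2) retry=(1,1)

(re-executing from step 3 with the substitution; state before step 3: counter=0 r=(0,0) succ=(0,0) retry=(0,0))
3. B CAS -> counter=1 r=(0,0) succ=(0,1) retry=(0,0)
4. B CAS -> counter=1 r=(0,0) succ=(0,1) retry=(0,1)
5. B LOAD -> counter=1 r=(0,1) succ=(0,1) retry=(0,1)
6. A LOAD -> counter=1 r=(1,1) succ=(0,1) retry=(0,1)
7. B CAS -> counter=2 r=(1,1) succ=(0,2) retry=(0,1)
8. A CAS -> counter=2 r=(1,1) succ=(0,2) retry=(1,1)
9. A LOAD -> counter=2 r=(2,1) succ=(0,2) retry=(1,1)
10. A CAS -> counter=3 r=(2,1) succ=(1,2) retry=(1,1)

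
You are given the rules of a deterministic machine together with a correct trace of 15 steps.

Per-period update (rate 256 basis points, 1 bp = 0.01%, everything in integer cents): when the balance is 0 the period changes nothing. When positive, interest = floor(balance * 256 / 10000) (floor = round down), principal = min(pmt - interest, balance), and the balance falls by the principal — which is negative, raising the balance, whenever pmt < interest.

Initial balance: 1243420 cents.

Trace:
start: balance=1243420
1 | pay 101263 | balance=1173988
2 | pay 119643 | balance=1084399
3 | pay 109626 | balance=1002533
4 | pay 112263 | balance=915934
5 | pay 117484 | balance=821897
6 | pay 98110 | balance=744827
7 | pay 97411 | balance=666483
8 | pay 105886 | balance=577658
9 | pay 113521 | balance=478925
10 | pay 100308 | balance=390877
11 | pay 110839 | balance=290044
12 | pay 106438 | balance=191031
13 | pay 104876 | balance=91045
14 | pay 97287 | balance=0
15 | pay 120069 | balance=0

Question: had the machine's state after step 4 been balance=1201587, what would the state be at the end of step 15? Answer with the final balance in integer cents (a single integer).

253140

state after step 4 := balance=1201587
5 | pay 117484 | balance=1114863
6 | pay 98110 | balance=1045293
7 | pay 97411 | balance=974641
8 | pay 105886 | balance=893705
9 | pay 113521 | balance=803062
10 | pay 100308 | balance=723312
11 | pay 110839 | balance=630989
12 | pay 106438 | balance=540704
13 | pay 104876 | balance=449670
14 | pay 97287 | balance=363894
15 | pay 120069 | balance=253140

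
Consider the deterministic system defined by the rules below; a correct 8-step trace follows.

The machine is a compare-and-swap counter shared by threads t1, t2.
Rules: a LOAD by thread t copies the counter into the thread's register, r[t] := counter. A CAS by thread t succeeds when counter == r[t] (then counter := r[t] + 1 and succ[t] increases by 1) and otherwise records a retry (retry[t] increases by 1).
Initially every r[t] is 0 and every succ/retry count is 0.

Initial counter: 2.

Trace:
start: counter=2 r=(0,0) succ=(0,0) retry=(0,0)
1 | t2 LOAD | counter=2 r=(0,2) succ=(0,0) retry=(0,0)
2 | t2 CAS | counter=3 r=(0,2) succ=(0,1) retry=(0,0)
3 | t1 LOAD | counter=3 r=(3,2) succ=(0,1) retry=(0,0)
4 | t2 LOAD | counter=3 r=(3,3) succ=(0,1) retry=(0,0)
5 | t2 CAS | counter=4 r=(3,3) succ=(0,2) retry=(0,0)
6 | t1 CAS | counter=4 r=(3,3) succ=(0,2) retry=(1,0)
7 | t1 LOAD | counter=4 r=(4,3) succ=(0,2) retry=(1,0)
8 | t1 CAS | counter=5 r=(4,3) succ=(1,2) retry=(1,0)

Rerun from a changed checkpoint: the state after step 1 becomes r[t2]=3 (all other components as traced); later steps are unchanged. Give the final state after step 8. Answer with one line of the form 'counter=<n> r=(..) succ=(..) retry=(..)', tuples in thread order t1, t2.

state after step 1 := counter=2 r=(0,3) succ=(0,0) retry=(0,0)
2 | t2 CAS | counter=2 r=(0,3) succ=(0,0) retry=(0,1)
3 | t1 LOAD | counter=2 r=(2,3) succ=(0,0) retry=(0,1)
4 | t2 LOAD | counter=2 r=(2,2) succ=(0,0) retry=(0,1)
5 | t2 CAS | counter=3 r=(2,2) succ=(0,1) retry=(0,1)
6 | t1 CAS | counter=3 r=(2,2) succ=(0,1) retry=(1,1)
7 | t1 LOAD | counter=3 r=(3,2) succ=(0,1) retry=(1,1)
8 | t1 CAS | counter=4 r=(3,2) succ=(1,1) retry=(1,1)

counter=4 r=(3,2) succ=(1,1) retry=(1,1)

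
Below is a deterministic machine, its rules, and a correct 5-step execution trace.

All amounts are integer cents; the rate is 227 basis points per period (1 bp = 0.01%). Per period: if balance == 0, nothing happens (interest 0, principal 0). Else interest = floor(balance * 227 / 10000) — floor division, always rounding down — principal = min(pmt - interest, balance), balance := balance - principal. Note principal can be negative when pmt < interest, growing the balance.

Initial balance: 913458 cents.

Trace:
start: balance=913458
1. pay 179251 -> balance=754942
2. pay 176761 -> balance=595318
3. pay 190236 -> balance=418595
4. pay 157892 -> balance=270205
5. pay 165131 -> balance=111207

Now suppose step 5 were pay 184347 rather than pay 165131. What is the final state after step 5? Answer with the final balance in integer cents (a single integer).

91991

(re-executing from step 5 with the substitution; state before step 5: balance=270205)
5. pay 184347 -> balance=91991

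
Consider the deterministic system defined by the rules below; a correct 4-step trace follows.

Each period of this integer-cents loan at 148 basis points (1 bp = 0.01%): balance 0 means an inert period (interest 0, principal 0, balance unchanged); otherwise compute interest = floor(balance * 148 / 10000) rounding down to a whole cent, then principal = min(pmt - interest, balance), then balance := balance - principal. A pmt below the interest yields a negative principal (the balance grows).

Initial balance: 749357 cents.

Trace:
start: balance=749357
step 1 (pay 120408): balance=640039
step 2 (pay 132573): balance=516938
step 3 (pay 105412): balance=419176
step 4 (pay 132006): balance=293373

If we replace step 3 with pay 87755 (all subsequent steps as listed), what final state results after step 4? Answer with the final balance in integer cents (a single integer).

311292

(re-executing from step 3 with the substitution; state before step 3: balance=516938)
step 3 (pay 87755): balance=436833
step 4 (pay 132006): balance=311292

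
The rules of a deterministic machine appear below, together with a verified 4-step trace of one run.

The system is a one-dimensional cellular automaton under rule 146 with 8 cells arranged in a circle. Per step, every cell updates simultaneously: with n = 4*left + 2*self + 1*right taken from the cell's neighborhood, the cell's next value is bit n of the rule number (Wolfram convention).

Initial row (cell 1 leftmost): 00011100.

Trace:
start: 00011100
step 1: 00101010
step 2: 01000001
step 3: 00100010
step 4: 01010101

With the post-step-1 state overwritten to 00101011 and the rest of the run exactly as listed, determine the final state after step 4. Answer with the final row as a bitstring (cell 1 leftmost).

11010010

state after step 1 := 00101011
step 2: 11000000
step 3: 00100001
step 4: 11010010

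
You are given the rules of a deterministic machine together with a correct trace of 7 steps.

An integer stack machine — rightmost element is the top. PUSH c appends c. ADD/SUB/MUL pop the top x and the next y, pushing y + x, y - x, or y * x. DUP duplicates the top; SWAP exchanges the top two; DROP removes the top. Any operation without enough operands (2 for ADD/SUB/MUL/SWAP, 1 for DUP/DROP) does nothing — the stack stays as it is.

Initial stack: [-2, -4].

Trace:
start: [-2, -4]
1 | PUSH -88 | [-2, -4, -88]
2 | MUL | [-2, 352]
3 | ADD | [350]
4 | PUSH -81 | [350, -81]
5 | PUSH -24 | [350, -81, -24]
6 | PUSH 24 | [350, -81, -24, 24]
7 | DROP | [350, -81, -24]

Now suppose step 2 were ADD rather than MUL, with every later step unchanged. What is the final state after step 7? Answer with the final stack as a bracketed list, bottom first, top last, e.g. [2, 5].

[-94, -81, -24]

(re-executing from step 2 with the substitution; state before step 2: [-2, -4, -88])
2 | ADD | [-2, -92]
3 | ADD | [-94]
4 | PUSH -81 | [-94, -81]
5 | PUSH -24 | [-94, -81, -24]
6 | PUSH 24 | [-94, -81, -24, 24]
7 | DROP | [-94, -81, -24]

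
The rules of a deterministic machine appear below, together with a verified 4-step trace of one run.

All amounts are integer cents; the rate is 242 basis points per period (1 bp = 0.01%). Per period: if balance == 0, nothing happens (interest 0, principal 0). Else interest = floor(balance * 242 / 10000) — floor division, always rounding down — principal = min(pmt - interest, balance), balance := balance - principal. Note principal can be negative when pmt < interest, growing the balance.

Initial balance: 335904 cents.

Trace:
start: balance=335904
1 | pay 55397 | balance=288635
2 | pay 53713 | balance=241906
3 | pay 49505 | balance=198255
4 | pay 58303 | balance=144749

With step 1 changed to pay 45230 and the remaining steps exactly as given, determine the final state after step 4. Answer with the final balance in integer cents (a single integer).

(re-executing from step 1 with the substitution; state before step 1: balance=335904)
1 | pay 45230 | balance=298802
2 | pay 53713 | balance=252320
3 | pay 49505 | balance=208921
4 | pay 58303 | balance=155673

155673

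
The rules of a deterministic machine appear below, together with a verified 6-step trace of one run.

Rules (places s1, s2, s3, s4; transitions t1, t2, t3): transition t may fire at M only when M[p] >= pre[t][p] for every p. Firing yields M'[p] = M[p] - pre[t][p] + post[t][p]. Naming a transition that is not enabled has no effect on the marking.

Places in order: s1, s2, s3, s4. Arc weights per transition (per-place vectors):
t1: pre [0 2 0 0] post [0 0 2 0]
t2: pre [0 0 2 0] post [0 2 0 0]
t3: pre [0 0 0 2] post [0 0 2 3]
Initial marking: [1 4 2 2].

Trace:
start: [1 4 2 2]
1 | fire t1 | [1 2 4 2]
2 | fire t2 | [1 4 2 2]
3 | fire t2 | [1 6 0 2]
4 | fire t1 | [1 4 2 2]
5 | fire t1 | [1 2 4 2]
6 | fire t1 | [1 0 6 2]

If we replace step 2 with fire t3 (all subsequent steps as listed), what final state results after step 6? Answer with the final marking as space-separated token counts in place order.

1 0 8 3

(re-executing from step 2 with the substitution; state before step 2: [1 2 4 2])
2 | fire t3 | [1 2 6 3]
3 | fire t2 | [1 4 4 3]
4 | fire t1 | [1 2 6 3]
5 | fire t1 | [1 0 8 3]
6 | fire t1 | [1 0 8 3]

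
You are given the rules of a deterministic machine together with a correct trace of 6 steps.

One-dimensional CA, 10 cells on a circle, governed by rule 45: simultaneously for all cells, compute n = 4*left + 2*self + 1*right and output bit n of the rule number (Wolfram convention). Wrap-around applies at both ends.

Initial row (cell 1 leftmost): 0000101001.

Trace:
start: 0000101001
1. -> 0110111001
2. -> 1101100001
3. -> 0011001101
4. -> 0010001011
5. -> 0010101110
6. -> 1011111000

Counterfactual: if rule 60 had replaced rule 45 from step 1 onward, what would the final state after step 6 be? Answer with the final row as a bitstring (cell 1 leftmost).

(re-executing steps 1..6 under rule 60; state before step 1: 0000101001)
1. -> 1000111101
2. -> 0100100011
3. -> 1110110010
4. -> 1001101011
5. -> 0101011110
6. -> 0111110001

0111110001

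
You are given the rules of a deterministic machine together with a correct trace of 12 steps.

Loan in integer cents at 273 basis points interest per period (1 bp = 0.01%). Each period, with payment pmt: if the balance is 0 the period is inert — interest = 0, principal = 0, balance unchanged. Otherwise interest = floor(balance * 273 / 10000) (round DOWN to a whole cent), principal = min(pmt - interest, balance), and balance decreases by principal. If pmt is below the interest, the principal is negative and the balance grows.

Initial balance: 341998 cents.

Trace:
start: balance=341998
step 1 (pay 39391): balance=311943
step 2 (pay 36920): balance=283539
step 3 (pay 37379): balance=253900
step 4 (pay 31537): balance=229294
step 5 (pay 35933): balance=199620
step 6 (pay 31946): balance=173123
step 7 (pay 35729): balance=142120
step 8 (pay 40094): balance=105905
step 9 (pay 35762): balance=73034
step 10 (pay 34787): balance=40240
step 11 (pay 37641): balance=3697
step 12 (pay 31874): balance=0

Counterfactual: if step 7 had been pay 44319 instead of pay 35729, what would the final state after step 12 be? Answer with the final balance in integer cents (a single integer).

(re-executing from step 7 with the substitution; state before step 7: balance=173123)
step 7 (pay 44319): balance=133530
step 8 (pay 40094): balance=97081
step 9 (pay 35762): balance=63969
step 10 (pay 34787): balance=30928
step 11 (pay 37641): balance=0
step 12 (pay 31874): balance=0

0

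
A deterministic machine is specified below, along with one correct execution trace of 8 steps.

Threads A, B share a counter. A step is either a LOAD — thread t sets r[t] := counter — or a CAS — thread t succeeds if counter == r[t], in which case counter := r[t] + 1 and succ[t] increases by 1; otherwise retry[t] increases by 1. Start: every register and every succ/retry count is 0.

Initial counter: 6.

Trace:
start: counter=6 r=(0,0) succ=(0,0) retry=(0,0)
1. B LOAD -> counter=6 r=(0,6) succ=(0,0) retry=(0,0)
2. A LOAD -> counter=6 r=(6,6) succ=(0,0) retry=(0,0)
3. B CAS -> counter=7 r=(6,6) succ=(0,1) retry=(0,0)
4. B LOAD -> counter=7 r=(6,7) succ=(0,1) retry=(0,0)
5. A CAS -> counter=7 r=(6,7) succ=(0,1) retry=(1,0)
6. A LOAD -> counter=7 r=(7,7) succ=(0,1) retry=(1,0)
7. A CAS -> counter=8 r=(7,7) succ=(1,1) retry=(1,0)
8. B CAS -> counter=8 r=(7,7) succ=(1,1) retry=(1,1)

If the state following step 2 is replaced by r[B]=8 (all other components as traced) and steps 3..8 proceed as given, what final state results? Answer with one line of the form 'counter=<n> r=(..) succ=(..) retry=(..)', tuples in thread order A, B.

state after step 2 := counter=6 r=(6,8) succ=(0,0) retry=(0,0)
3. B CAS -> counter=6 r=(6,8) succ=(0,0) retry=(0,1)
4. B LOAD -> counter=6 r=(6,6) succ=(0,0) retry=(0,1)
5. A CAS -> counter=7 r=(6,6) succ=(1,0) retry=(0,1)
6. A LOAD -> counter=7 r=(7,6) succ=(1,0) retry=(0,1)
7. A CAS -> counter=8 r=(7,6) succ=(2,0) retry=(0,1)
8. B CAS -> counter=8 r=(7,6) succ=(2,0) retry=(0,2)

counter=8 r=(7,6) succ=(2,0) retry=(0,2)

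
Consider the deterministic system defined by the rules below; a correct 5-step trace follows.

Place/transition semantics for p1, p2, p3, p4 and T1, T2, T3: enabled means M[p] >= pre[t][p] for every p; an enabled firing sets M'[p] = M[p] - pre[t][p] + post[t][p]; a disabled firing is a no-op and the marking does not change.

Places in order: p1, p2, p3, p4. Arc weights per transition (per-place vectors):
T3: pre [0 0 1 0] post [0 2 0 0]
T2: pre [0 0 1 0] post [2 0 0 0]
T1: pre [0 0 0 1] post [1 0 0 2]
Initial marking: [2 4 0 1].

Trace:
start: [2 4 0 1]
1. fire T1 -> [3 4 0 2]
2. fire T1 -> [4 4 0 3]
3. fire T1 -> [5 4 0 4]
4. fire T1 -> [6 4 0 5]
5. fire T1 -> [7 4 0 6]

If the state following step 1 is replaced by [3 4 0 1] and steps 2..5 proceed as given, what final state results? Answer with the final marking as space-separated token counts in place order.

state after step 1 := [3 4 0 1]
2. fire T1 -> [4 4 0 2]
3. fire T1 -> [5 4 0 3]
4. fire T1 -> [6 4 0 4]
5. fire T1 -> [7 4 0 5]

7 4 0 5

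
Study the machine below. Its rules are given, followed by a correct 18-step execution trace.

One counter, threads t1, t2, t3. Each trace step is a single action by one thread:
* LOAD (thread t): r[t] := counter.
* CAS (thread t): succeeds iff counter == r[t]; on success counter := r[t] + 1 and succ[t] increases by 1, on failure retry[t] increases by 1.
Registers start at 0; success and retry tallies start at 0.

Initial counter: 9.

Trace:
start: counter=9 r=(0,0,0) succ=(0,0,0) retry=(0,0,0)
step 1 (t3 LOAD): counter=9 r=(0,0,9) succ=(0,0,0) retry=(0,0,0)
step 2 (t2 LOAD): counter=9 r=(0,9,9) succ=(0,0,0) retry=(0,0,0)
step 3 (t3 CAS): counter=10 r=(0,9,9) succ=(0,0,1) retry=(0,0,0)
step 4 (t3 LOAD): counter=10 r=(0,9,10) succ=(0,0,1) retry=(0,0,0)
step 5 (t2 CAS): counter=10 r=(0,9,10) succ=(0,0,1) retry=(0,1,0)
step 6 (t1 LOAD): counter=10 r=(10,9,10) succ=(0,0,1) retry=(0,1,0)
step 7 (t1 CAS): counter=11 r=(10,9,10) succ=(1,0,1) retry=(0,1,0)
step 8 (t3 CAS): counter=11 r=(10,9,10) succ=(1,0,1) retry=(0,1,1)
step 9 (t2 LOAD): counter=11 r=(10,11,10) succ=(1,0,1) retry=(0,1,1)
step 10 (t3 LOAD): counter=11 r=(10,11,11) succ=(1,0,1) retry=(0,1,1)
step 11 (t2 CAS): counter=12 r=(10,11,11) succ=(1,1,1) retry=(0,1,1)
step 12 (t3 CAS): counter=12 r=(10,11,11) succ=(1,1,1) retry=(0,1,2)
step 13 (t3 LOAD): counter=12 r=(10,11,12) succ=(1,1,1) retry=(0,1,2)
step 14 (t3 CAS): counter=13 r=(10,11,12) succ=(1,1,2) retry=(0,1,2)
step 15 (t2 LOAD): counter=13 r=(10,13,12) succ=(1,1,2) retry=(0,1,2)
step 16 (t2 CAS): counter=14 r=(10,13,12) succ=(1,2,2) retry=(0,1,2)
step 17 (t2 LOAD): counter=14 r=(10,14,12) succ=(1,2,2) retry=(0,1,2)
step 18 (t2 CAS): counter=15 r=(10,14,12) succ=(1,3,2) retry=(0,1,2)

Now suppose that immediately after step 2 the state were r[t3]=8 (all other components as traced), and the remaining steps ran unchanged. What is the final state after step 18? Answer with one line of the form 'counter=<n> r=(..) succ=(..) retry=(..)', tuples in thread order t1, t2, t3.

state after step 2 := counter=9 r=(0,9,8) succ=(0,0,0) retry=(0,0,0)
step 3 (t3 CAS): counter=9 r=(0,9,8) succ=(0,0,0) retry=(0,0,1)
step 4 (t3 LOAD): counter=9 r=(0,9,9) succ=(0,0,0) retry=(0,0,1)
step 5 (t2 CAS): counter=10 r=(0,9,9) succ=(0,1,0) retry=(0,0,1)
step 6 (t1 LOAD): counter=10 r=(10,9,9) succ=(0,1,0) retry=(0,0,1)
step 7 (t1 CAS): counter=11 r=(10,9,9) succ=(1,1,0) retry=(0,0,1)
step 8 (t3 CAS): counter=11 r=(10,9,9) succ=(1,1,0) retry=(0,0,2)
step 9 (t2 LOAD): counter=11 r=(10,11,9) succ=(1,1,0) retry=(0,0,2)
step 10 (t3 LOAD): counter=11 r=(10,11,11) succ=(1,1,0) retry=(0,0,2)
step 11 (t2 CAS): counter=12 r=(10,11,11) succ=(1,2,0) retry=(0,0,2)
step 12 (t3 CAS): counter=12 r=(10,11,11) succ=(1,2,0) retry=(0,0,3)
step 13 (t3 LOAD): counter=12 r=(10,11,12) succ=(1,2,0) retry=(0,0,3)
step 14 (t3 CAS): counter=13 r=(10,11,12) succ=(1,2,1) retry=(0,0,3)
step 15 (t2 LOAD): counter=13 r=(10,13,12) succ=(1,2,1) retry=(0,0,3)
step 16 (t2 CAS): counter=14 r=(10,13,12) succ=(1,3,1) retry=(0,0,3)
step 17 (t2 LOAD): counter=14 r=(10,14,12) succ=(1,3,1) retry=(0,0,3)
step 18 (t2 CAS): counter=15 r=(10,14,12) succ=(1,4,1) retry=(0,0,3)

counter=15 r=(10,14,12) succ=(1,4,1) retry=(0,0,3)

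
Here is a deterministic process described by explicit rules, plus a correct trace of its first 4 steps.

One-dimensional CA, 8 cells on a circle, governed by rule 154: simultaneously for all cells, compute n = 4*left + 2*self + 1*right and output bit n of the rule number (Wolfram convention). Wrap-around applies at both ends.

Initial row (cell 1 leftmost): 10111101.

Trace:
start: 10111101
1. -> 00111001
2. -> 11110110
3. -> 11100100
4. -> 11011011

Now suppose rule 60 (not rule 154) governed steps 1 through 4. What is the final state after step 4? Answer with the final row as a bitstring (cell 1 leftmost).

01100110

(re-executing steps 1..4 under rule 60; state before step 1: 10111101)
1. -> 01100011
2. -> 11010010
3. -> 10111011
4. -> 01100110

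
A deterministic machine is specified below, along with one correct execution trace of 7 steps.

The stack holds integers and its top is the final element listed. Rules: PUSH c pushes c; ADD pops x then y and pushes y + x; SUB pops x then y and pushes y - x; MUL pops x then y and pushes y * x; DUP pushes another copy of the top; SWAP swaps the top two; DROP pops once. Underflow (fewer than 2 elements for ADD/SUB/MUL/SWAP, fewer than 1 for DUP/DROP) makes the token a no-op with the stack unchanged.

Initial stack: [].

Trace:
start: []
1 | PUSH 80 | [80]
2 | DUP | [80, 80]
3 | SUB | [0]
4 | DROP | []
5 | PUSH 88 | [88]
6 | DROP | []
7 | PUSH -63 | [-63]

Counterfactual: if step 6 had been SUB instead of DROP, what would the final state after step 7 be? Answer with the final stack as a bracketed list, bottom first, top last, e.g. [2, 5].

(re-executing from step 6 with the substitution; state before step 6: [88])
6 | SUB | [88]
7 | PUSH -63 | [88, -63]

[88, -63]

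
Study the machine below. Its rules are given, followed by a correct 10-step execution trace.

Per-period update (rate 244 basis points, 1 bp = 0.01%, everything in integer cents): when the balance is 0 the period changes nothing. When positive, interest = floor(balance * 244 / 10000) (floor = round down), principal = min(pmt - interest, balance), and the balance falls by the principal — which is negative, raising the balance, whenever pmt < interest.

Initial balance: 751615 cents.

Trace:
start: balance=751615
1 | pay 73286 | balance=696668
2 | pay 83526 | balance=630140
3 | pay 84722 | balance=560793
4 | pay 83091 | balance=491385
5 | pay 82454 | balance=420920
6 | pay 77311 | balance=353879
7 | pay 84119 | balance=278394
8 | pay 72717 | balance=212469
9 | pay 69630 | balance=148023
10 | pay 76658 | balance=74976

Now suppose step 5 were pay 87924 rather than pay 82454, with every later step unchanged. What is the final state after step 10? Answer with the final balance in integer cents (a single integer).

(re-executing from step 5 with the substitution; state before step 5: balance=491385)
5 | pay 87924 | balance=415450
6 | pay 77311 | balance=348275
7 | pay 84119 | balance=272653
8 | pay 72717 | balance=206588
9 | pay 69630 | balance=141998
10 | pay 76658 | balance=68804

68804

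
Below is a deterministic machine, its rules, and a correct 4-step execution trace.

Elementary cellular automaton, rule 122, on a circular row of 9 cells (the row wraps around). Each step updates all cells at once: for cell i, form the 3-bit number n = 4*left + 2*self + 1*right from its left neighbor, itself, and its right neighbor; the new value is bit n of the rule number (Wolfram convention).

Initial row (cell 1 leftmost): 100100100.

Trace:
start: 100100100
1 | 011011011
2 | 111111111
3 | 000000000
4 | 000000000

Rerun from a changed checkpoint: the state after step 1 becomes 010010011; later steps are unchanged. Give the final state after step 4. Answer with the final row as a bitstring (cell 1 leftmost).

state after step 1 := 010010011
2 | 101101111
3 | 111111000
4 | 100001101

100001101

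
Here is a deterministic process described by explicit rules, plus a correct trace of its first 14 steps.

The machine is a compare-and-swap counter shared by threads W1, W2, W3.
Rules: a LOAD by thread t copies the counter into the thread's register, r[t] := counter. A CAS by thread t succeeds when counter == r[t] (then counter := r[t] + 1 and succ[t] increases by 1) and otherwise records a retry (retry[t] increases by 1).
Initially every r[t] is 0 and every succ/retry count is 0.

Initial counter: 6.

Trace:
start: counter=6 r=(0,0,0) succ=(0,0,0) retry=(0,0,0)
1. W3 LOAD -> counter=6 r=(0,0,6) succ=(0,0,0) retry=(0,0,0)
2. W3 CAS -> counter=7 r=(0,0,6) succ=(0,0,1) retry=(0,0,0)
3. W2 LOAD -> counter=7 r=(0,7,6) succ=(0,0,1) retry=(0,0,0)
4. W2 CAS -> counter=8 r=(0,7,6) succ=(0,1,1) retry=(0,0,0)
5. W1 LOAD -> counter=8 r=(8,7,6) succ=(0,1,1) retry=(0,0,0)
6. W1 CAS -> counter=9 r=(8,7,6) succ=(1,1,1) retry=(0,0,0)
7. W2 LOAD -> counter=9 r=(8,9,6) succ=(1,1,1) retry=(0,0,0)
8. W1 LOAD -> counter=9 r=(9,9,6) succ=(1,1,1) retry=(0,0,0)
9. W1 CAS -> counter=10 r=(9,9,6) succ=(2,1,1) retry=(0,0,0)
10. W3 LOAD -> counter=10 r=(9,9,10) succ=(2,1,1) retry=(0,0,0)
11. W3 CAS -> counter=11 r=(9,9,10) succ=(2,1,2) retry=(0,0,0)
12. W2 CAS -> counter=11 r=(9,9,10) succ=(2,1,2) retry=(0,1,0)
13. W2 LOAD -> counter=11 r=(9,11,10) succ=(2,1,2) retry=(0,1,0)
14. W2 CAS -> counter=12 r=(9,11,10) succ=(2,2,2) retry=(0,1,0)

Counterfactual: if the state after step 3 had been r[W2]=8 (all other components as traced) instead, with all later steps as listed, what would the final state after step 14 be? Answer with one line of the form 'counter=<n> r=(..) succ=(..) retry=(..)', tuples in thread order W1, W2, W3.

counter=11 r=(8,10,9) succ=(2,1,2) retry=(0,2,0)

state after step 3 := counter=7 r=(0,8,6) succ=(0,0,1) retry=(0,0,0)
4. W2 CAS -> counter=7 r=(0,8,6) succ=(0,0,1) retry=(0,1,0)
5. W1 LOAD -> counter=7 r=(7,8,6) succ=(0,0,1) retry=(0,1,0)
6. W1 CAS -> counter=8 r=(7,8,6) succ=(1,0,1) retry=(0,1,0)
7. W2 LOAD -> counter=8 r=(7,8,6) succ=(1,0,1) retry=(0,1,0)
8. W1 LOAD -> counter=8 r=(8,8,6) succ=(1,0,1) retry=(0,1,0)
9. W1 CAS -> counter=9 r=(8,8,6) succ=(2,0,1) retry=(0,1,0)
10. W3 LOAD -> counter=9 r=(8,8,9) succ=(2,0,1) retry=(0,1,0)
11. W3 CAS -> counter=10 r=(8,8,9) succ=(2,0,2) retry=(0,1,0)
12. W2 CAS -> counter=10 r=(8,8,9) succ=(2,0,2) retry=(0,2,0)
13. W2 LOAD -> counter=10 r=(8,10,9) succ=(2,0,2) retry=(0,2,0)
14. W2 CAS -> counter=11 r=(8,10,9) succ=(2,1,2) retry=(0,2,0)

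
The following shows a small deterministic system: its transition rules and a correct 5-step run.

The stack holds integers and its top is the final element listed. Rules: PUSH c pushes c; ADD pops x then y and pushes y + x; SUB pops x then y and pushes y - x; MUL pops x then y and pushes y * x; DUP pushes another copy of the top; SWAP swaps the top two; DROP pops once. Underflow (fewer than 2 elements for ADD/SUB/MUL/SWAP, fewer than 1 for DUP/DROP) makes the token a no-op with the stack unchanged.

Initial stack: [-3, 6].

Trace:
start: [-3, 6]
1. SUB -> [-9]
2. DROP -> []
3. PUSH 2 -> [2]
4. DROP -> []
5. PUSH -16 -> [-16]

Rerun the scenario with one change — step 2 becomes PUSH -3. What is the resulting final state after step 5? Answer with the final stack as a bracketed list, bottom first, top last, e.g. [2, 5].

[-9, -3, -16]

(re-executing from step 2 with the substitution; state before step 2: [-9])
2. PUSH -3 -> [-9, -3]
3. PUSH 2 -> [-9, -3, 2]
4. DROP -> [-9, -3]
5. PUSH -16 -> [-9, -3, -16]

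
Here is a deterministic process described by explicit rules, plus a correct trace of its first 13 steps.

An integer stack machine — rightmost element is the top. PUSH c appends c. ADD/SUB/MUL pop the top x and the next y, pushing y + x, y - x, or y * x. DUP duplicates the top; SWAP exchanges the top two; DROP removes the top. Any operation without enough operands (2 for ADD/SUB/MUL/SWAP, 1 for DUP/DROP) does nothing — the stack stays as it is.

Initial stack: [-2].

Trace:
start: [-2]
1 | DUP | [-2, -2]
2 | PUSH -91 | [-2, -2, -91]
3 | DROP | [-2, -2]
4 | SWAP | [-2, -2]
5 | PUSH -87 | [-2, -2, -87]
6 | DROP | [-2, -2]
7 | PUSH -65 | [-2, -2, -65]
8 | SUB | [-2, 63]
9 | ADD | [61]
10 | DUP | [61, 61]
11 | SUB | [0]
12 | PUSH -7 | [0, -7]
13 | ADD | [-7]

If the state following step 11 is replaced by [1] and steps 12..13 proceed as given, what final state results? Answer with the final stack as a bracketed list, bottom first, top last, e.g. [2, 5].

state after step 11 := [1]
12 | PUSH -7 | [1, -7]
13 | ADD | [-6]

[-6]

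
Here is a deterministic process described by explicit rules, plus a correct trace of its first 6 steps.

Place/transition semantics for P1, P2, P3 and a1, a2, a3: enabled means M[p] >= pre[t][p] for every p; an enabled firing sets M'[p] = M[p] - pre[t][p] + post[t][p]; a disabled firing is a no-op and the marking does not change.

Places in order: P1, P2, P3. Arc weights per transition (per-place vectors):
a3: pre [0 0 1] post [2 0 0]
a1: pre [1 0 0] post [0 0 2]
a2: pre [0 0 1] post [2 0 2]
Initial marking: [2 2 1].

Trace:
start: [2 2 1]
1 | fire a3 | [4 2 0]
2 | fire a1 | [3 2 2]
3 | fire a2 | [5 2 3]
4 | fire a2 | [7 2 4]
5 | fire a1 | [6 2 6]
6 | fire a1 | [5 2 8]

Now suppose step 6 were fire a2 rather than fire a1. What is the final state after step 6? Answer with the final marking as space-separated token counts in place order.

8 2 7

(re-executing from step 6 with the substitution; state before step 6: [6 2 6])
6 | fire a2 | [8 2 7]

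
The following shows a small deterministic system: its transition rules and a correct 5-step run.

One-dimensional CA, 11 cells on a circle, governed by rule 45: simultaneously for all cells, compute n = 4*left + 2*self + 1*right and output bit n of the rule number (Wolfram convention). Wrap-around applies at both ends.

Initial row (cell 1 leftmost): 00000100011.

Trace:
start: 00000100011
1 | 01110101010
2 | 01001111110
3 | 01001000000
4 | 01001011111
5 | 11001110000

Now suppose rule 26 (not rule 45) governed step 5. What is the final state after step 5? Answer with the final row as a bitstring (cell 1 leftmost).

(re-executing step 5 under rule 26; state before step 5: 01001011111)
5 | 00110010000

00110010000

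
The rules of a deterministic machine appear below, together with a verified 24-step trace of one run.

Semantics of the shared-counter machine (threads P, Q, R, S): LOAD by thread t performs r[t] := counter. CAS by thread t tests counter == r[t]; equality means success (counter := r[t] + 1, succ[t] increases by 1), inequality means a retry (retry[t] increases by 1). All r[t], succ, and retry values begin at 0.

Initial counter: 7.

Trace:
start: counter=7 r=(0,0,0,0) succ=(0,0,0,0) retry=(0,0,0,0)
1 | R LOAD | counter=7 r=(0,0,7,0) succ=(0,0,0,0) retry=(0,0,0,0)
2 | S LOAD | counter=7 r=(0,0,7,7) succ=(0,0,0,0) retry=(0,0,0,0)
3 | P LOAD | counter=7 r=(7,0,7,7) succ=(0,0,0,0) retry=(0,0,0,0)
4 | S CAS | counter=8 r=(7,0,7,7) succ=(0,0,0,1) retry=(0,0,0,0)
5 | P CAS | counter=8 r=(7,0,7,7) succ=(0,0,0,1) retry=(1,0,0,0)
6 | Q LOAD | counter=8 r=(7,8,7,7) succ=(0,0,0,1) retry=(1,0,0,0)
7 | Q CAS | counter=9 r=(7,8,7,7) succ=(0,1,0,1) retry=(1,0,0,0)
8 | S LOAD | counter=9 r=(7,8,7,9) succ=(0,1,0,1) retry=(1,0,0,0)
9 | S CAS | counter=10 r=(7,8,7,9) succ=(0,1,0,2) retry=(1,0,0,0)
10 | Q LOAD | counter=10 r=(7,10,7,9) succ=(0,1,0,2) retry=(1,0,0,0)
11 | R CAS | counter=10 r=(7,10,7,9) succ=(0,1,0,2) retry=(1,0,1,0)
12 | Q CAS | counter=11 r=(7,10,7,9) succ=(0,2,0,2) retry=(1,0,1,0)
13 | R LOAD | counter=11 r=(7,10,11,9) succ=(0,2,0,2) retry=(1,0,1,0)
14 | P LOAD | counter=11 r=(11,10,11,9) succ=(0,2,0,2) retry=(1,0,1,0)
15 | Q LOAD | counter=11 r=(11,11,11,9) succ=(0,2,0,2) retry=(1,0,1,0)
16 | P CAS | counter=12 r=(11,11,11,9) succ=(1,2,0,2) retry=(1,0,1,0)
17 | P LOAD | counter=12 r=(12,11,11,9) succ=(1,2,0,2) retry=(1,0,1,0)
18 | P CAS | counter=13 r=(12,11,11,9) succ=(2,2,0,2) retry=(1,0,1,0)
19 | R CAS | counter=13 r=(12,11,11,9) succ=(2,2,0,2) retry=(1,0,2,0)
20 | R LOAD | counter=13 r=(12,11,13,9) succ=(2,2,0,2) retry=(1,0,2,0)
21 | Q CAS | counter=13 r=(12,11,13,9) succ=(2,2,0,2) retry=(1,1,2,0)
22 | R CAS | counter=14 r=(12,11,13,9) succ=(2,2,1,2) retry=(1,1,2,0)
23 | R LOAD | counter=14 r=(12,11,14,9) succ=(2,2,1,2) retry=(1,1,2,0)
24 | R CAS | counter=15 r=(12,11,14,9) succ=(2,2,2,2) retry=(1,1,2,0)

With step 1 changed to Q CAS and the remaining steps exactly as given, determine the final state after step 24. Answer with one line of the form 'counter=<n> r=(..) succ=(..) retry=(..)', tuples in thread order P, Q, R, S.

(re-executing from step 1 with the substitution; state before step 1: counter=7 r=(0,0,0,0) succ=(0,0,0,0) retry=(0,0,0,0))
1 | Q CAS | counter=7 r=(0,0,0,0) succ=(0,0,0,0) retry=(0,1,0,0)
2 | S LOAD | counter=7 r=(0,0,0,7) succ=(0,0,0,0) retry=(0,1,0,0)
3 | P LOAD | counter=7 r=(7,0,0,7) succ=(0,0,0,0) retry=(0,1,0,0)
4 | S CAS | counter=8 r=(7,0,0,7) succ=(0,0,0,1) retry=(0,1,0,0)
5 | P CAS | counter=8 r=(7,0,0,7) succ=(0,0,0,1) retry=(1,1,0,0)
6 | Q LOAD | counter=8 r=(7,8,0,7) succ=(0,0,0,1) retry=(1,1,0,0)
7 | Q CAS | counter=9 r=(7,8,0,7) succ=(0,1,0,1) retry=(1,1,0,0)
8 | S LOAD | counter=9 r=(7,8,0,9) succ=(0,1,0,1) retry=(1,1,0,0)
9 | S CAS | counter=10 r=(7,8,0,9) succ=(0,1,0,2) retry=(1,1,0,0)
10 | Q LOAD | counter=10 r=(7,10,0,9) succ=(0,1,0,2) retry=(1,1,0,0)
11 | R CAS | counter=10 r=(7,10,0,9) succ=(0,1,0,2) retry=(1,1,1,0)
12 | Q CAS | counter=11 r=(7,10,0,9) succ=(0,2,0,2) retry=(1,1,1,0)
13 | R LOAD | counter=11 r=(7,10,11,9) succ=(0,2,0,2) retry=(1,1,1,0)
14 | P LOAD | counter=11 r=(11,10,11,9) succ=(0,2,0,2) retry=(1,1,1,0)
15 | Q LOAD | counter=11 r=(11,11,11,9) succ=(0,2,0,2) retry=(1,1,1,0)
16 | P CAS | counter=12 r=(11,11,11,9) succ=(1,2,0,2) retry=(1,1,1,0)
17 | P LOAD | counter=12 r=(12,11,11,9) succ=(1,2,0,2) retry=(1,1,1,0)
18 | P CAS | counter=13 r=(12,11,11,9) succ=(2,2,0,2) retry=(1,1,1,0)
19 | R CAS | counter=13 r=(12,11,11,9) succ=(2,2,0,2) retry=(1,1,2,0)
20 | R LOAD | counter=13 r=(12,11,13,9) succ=(2,2,0,2) retry=(1,1,2,0)
21 | Q CAS | counter=13 r=(12,11,13,9) succ=(2,2,0,2) retry=(1,2,2,0)
22 | R CAS | counter=14 r=(12,11,13,9) succ=(2,2,1,2) retry=(1,2,2,0)
23 | R LOAD | counter=14 r=(12,11,14,9) succ=(2,2,1,2) retry=(1,2,2,0)
24 | R CAS | counter=15 r=(12,11,14,9) succ=(2,2,2,2) retry=(1,2,2,0)

counter=15 r=(12,11,14,9) succ=(2,2,2,2) retry=(1,2,2,0)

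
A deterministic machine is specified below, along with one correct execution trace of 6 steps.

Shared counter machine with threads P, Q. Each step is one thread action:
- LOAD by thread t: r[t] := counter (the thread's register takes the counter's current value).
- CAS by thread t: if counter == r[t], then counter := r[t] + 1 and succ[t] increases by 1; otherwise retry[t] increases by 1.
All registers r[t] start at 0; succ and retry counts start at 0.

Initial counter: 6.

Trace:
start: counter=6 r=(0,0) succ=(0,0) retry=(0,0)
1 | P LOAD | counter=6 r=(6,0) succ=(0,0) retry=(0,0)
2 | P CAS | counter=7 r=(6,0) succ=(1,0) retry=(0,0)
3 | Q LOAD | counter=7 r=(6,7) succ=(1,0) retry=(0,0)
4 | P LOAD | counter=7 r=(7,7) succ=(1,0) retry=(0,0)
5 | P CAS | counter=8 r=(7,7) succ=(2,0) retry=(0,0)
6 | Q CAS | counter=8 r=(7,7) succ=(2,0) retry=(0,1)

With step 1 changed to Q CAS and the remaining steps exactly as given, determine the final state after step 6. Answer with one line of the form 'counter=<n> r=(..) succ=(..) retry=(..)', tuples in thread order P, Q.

(re-executing from step 1 with the substitution; state before step 1: counter=6 r=(0,0) succ=(0,0) retry=(0,0))
1 | Q CAS | counter=6 r=(0,0) succ=(0,0) retry=(0,1)
2 | P CAS | counter=6 r=(0,0) succ=(0,0) retry=(1,1)
3 | Q LOAD | counter=6 r=(0,6) succ=(0,0) retry=(1,1)
4 | P LOAD | counter=6 r=(6,6) succ=(0,0) retry=(1,1)
5 | P CAS | counter=7 r=(6,6) succ=(1,0) retry=(1,1)
6 | Q CAS | counter=7 r=(6,6) succ=(1,0) retry=(1,2)

counter=7 r=(6,6) succ=(1,0) retry=(1,2)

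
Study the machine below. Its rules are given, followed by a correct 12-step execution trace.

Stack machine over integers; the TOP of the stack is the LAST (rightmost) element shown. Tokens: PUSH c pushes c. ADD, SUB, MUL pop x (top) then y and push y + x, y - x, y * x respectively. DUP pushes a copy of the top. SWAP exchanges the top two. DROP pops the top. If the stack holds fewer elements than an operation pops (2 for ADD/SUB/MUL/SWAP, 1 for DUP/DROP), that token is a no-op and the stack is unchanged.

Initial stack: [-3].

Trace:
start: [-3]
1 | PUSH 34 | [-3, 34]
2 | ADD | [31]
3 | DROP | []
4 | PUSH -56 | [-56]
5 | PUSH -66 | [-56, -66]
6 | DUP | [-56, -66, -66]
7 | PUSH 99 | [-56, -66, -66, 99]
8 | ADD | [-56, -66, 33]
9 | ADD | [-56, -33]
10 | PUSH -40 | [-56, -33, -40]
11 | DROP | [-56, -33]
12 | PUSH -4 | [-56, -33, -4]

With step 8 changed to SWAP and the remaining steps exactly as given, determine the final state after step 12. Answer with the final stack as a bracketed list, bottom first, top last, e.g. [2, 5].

[-56, -66, 33, -4]

(re-executing from step 8 with the substitution; state before step 8: [-56, -66, -66, 99])
8 | SWAP | [-56, -66, 99, -66]
9 | ADD | [-56, -66, 33]
10 | PUSH -40 | [-56, -66, 33, -40]
11 | DROP | [-56, -66, 33]
12 | PUSH -4 | [-56, -66, 33, -4]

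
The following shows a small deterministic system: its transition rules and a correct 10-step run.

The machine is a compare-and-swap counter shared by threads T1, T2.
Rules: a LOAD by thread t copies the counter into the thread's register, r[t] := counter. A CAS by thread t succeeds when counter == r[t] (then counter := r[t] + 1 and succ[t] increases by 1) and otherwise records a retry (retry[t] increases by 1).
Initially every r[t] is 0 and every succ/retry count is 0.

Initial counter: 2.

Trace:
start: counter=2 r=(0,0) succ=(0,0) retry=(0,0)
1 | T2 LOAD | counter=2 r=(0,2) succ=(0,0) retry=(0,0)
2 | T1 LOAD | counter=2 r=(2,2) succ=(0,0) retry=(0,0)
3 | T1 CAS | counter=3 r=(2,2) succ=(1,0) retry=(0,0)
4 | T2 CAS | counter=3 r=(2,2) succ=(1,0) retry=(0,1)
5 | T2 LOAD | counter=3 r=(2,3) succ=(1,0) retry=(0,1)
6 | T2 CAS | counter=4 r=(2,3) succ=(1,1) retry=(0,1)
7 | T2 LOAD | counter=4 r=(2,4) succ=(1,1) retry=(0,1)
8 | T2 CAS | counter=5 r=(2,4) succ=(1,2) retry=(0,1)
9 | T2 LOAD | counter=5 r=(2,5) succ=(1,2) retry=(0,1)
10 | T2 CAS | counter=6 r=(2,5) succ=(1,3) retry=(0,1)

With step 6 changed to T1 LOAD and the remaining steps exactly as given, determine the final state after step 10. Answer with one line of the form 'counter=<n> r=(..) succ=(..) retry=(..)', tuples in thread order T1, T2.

counter=5 r=(3,4) succ=(1,2) retry=(0,1)

(re-executing from step 6 with the substitution; state before step 6: counter=3 r=(2,3) succ=(1,0) retry=(0,1))
6 | T1 LOAD | counter=3 r=(3,3) succ=(1,0) retry=(0,1)
7 | T2 LOAD | counter=3 r=(3,3) succ=(1,0) retry=(0,1)
8 | T2 CAS | counter=4 r=(3,3) succ=(1,1) retry=(0,1)
9 | T2 LOAD | counter=4 r=(3,4) succ=(1,1) retry=(0,1)
10 | T2 CAS | counter=5 r=(3,4) succ=(1,2) retry=(0,1)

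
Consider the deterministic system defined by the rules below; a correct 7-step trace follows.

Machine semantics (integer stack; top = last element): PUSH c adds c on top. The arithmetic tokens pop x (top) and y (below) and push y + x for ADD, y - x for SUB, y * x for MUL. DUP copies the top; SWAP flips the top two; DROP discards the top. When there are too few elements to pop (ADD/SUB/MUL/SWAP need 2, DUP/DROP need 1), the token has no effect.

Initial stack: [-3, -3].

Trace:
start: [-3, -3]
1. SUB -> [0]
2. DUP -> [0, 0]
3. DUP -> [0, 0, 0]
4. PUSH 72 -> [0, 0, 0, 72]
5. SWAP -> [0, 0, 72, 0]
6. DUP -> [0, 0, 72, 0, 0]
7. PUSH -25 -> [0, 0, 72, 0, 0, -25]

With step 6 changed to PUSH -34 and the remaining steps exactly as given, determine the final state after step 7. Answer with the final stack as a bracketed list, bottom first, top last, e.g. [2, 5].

(re-executing from step 6 with the substitution; state before step 6: [0, 0, 72, 0])
6. PUSH -34 -> [0, 0, 72, 0, -34]
7. PUSH -25 -> [0, 0, 72, 0, -34, -25]

[0, 0, 72, 0, -34, -25]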